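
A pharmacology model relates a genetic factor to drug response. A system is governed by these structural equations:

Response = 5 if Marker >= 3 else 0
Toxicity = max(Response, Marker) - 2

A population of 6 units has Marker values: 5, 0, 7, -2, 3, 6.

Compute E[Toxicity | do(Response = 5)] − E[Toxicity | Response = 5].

-0.25

do(Response=5) breaks Response's dependence on Marker. With Response=5 fixed, Toxicity across the units is 3, 3, 5, 3, 3, 4, mean 3.5.
Observing Response=5 restricts to units where Response's equation naturally yields 5: Marker ∈ {5, 7, 3, 6}. In that subpopulation Toxicity = 3, 5, 3, 4, mean 3.75.
Difference = 3.5 − 3.75 = -0.25.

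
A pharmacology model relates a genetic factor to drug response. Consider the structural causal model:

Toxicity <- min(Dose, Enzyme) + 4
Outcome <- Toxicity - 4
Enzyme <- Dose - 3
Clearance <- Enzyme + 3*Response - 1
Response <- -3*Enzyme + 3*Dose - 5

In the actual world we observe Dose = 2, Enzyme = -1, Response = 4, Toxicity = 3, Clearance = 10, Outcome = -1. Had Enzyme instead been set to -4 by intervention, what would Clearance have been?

do(Enzyme=-4) replaces the equation Enzyme <- Dose - 3 with the constant Enzyme = -4.
Response = -3*Enzyme + 3*Dose - 5  [with Enzyme=-4, Dose=2]  = 13
Clearance = Enzyme + 3*Response - 1  [with Enzyme=-4, Response=13]  = 34

34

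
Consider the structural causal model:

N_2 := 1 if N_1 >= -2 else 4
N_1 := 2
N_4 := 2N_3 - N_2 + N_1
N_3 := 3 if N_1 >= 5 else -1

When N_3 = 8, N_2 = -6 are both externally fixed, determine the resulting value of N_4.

24

The joint intervention fixes N_3 = 8, N_2 = -6, removing each variable's own equation.
N_4 = 2N_3 - N_2 + N_1  [with N_3=8, N_2=-6, N_1=2]  = 24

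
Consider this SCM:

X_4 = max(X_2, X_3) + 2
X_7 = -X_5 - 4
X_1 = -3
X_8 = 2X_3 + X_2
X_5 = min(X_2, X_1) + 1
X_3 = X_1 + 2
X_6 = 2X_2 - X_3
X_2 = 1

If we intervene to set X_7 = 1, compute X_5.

The intervention breaks the incoming arrows to X_7: X_7 = -X_5 - 4 no longer applies, and X_7 = 1.
X_5 is not downstream of the intervention, so its value is determined by the original equations.
X_5 = min(X_2, X_1) + 1  [with X_2=1, X_1=-3]  = -2

-2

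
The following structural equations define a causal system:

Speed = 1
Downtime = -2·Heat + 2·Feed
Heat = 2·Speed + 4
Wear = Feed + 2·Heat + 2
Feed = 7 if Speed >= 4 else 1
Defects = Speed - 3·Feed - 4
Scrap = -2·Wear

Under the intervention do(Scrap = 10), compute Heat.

6

do(Scrap=10) replaces the equation Scrap = -2·Wear with the constant Scrap = 10.
Heat is not downstream of the intervention, so its value is determined by the original equations.
Heat = 2·Speed + 4  [with Speed=1]  = 6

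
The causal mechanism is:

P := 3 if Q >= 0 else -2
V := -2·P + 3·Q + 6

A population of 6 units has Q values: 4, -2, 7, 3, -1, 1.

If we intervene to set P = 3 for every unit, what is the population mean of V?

6

do(P=3) breaks P's dependence on Q. With P=3 fixed, V across the units is 12, -6, 21, 9, -3, 3, mean 6.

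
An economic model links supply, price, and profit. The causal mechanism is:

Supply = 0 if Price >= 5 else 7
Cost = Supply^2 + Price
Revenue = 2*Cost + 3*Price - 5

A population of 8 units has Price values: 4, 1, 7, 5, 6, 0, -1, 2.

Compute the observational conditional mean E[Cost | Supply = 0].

6

Conditioning on Supply=0 selects the 3 unit(s) with Price ∈ {7, 5, 6}. Their Cost values: 7, 5, 6. Mean = 6.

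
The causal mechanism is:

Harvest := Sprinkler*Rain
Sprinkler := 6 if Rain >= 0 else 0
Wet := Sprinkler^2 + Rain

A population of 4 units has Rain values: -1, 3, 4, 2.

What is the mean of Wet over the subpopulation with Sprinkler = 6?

39

Observing Sprinkler=6 restricts to units where Sprinkler's equation naturally yields 6: Rain ∈ {3, 4, 2}. In that subpopulation Wet = 39, 40, 38, mean 39.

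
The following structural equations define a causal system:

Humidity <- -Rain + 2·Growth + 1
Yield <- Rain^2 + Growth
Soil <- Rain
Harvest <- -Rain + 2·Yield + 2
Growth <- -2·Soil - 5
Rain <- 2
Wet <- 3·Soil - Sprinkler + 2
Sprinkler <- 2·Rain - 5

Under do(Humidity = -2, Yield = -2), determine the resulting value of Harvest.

The joint intervention fixes Humidity = -2, Yield = -2, removing each variable's own equation.
Harvest = -Rain + 2·Yield + 2  [with Rain=2, Yield=-2]  = -4

-4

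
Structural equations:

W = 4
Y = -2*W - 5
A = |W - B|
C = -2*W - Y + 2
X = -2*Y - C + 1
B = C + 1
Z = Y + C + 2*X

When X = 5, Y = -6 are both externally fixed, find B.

Setting X = 5, Y = -6 by intervention discards those variables' equations.
C = -2*W - Y + 2  [with W=4, Y=-6]  = 0
B = C + 1  [with C=0]  = 1

1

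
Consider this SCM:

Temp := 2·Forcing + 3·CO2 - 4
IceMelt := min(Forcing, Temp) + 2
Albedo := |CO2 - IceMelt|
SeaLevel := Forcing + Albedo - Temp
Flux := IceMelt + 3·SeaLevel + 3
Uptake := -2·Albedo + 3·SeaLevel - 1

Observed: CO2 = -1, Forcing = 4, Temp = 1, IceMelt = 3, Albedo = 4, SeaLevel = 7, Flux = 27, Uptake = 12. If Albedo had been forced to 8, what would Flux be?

39

Under do(Albedo=8), the mechanism Albedo := |CO2 - IceMelt| is discarded; Albedo is fixed at 8.
Temp = 2·Forcing + 3·CO2 - 4  [with Forcing=4, CO2=-1]  = 1
IceMelt = min(Forcing, Temp) + 2  [with Forcing=4, Temp=1]  = 3
SeaLevel = Forcing + Albedo - Temp  [with Forcing=4, Albedo=8, Temp=1]  = 11
Flux = IceMelt + 3·SeaLevel + 3  [with IceMelt=3, SeaLevel=11]  = 39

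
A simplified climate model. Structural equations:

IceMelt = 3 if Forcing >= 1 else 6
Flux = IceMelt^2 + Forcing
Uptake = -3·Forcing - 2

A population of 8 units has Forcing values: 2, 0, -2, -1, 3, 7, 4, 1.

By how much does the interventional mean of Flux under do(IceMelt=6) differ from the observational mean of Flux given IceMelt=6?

2.75

do(IceMelt=6) breaks IceMelt's dependence on Forcing. With IceMelt=6 fixed, Flux across the units is 38, 36, 34, 35, 39, 43, 40, 37, mean 37.75.
Observing IceMelt=6 restricts to units where IceMelt's equation naturally yields 6: Forcing ∈ {0, -2, -1}. In that subpopulation Flux = 36, 34, 35, mean 35.
Difference = 37.75 − 35 = 2.75.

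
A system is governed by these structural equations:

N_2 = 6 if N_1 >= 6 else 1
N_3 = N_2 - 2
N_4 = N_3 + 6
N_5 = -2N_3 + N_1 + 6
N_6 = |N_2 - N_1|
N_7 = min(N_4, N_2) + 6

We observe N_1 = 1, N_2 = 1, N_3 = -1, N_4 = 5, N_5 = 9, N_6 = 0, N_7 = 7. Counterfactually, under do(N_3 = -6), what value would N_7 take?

The intervention breaks the incoming arrows to N_3: N_3 = N_2 - 2 no longer applies, and N_3 = -6.
N_2 = 6 if N_1 >= 6 else 1  [with N_1=1]  = 1
N_4 = N_3 + 6  [with N_3=-6]  = 0
N_7 = min(N_4, N_2) + 6  [with N_4=0, N_2=1]  = 6

6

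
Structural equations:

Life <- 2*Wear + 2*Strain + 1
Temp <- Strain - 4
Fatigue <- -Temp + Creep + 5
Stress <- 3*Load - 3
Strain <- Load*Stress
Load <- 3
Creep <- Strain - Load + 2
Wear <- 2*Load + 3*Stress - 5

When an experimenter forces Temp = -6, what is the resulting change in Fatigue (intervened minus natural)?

20

The intervention breaks the incoming arrows to Temp: Temp <- Strain - 4 no longer applies, and Temp = -6.
Stress = 3*Load - 3  [with Load=3]  = 6
Strain = Load*Stress  [with Load=3, Stress=6]  = 18
Creep = Strain - Load + 2  [with Strain=18, Load=3]  = 17
Fatigue = -Temp + Creep + 5  [with Temp=-6, Creep=17]  = 28
Without intervention: Stress = 3*Load - 3  [with Load=3]  = 6; Strain = Load*Stress  [with Load=3, Stress=6]  = 18; Temp = Strain - 4  [with Strain=18]  = 14; Creep = Strain - Load + 2  [with Strain=18, Load=3]  = 17; Fatigue = -Temp + Creep + 5  [with Temp=14, Creep=17]  = 8.
Change = 28 − 8 = 20.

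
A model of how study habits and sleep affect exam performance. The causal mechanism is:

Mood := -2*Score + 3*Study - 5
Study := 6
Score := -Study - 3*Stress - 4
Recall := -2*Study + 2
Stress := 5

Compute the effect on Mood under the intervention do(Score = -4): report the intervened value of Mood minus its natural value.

The intervention breaks the incoming arrows to Score: Score := -Study - 3*Stress - 4 no longer applies, and Score = -4.
Mood = -2*Score + 3*Study - 5  [with Score=-4, Study=6]  = 21
Without intervention: Score = -Study - 3*Stress - 4  [with Study=6, Stress=5]  = -25; Mood = -2*Score + 3*Study - 5  [with Score=-25, Study=6]  = 63.
Change = 21 − 63 = -42.

-42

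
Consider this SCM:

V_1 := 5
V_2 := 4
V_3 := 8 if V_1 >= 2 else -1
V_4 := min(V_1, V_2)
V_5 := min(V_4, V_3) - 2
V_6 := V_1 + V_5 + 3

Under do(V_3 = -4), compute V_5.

do(V_3=-4) replaces the equation V_3 := 8 if V_1 >= 2 else -1 with the constant V_3 = -4.
V_4 = min(V_1, V_2)  [with V_1=5, V_2=4]  = 4
V_5 = min(V_4, V_3) - 2  [with V_4=4, V_3=-4]  = -6

-6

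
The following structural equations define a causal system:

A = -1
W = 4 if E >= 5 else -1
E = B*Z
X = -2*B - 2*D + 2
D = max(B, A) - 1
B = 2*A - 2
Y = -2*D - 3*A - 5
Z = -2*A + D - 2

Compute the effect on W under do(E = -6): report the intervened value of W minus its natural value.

-5

do(E=-6) replaces the equation E = B*Z with the constant E = -6.
W = 4 if E >= 5 else -1  [with E=-6]  = -1
Without intervention: B = 2*A - 2  [with A=-1]  = -4; D = max(B, A) - 1  [with B=-4, A=-1]  = -2; Z = -2*A + D - 2  [with A=-1, D=-2]  = -2; E = B*Z  [with B=-4, Z=-2]  = 8; W = 4 if E >= 5 else -1  [with E=8]  = 4.
Change = -1 − 4 = -5.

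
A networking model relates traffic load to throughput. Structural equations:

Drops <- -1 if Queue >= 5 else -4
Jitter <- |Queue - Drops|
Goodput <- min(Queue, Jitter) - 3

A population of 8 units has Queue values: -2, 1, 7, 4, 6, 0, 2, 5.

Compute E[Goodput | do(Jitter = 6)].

-0.25

The intervention sets Jitter=6 in all 8 units regardless of Queue. Recomputing Goodput per unit gives -5, -2, 3, 1, 3, -3, -1, 2; average -0.25.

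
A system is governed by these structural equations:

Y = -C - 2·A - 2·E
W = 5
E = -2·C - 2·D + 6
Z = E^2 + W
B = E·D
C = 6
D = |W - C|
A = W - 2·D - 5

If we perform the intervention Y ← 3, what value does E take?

-8

do(Y=3) replaces the equation Y = -C - 2·A - 2·E with the constant Y = 3.
No directed path runs from Y to E, so E keeps its natural value.
D = |W - C|  [with W=5, C=6]  = 1
E = -2·C - 2·D + 6  [with C=6, D=1]  = -8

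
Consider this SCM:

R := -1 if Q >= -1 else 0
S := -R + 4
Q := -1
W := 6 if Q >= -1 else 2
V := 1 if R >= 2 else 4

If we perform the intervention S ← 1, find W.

Intervening sets S = 1 and removes its equation (S := -R + 4).
No directed path runs from S to W, so W keeps its natural value.
W = 6 if Q >= -1 else 2  [with Q=-1]  = 6

6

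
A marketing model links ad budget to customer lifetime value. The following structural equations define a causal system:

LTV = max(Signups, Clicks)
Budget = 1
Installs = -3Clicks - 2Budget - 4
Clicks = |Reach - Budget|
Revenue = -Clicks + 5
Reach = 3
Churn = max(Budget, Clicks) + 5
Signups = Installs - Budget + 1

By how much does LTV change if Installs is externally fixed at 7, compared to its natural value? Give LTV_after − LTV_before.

5

do(Installs=7) replaces the equation Installs = -3Clicks - 2Budget - 4 with the constant Installs = 7.
Clicks = |Reach - Budget|  [with Reach=3, Budget=1]  = 2
Signups = Installs - Budget + 1  [with Installs=7, Budget=1]  = 7
LTV = max(Signups, Clicks)  [with Signups=7, Clicks=2]  = 7
Without intervention: Clicks = |Reach - Budget|  [with Reach=3, Budget=1]  = 2; Installs = -3Clicks - 2Budget - 4  [with Clicks=2, Budget=1]  = -12; Signups = Installs - Budget + 1  [with Installs=-12, Budget=1]  = -12; LTV = max(Signups, Clicks)  [with Signups=-12, Clicks=2]  = 2.
Change = 7 − 2 = 5.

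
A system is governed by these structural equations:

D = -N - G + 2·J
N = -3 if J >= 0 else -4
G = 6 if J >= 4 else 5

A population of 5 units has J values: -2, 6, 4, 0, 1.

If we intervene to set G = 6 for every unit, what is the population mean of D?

Under do(G=6), G's equation is replaced by G=6 for every unit. Per-unit D: -6, 9, 5, -3, -1. Mean = 0.8.

0.8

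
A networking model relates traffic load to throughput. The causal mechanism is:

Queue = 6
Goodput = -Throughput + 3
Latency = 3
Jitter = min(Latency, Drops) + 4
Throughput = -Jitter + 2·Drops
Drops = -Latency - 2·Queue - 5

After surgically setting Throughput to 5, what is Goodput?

The intervention breaks the incoming arrows to Throughput: Throughput = -Jitter + 2·Drops no longer applies, and Throughput = 5.
Goodput = -Throughput + 3  [with Throughput=5]  = -2

-2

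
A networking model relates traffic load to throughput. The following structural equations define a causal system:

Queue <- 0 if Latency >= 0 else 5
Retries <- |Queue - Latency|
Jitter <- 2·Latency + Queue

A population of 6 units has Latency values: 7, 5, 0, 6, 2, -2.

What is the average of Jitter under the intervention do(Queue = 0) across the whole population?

6

The intervention sets Queue=0 in all 6 units regardless of Latency. Recomputing Jitter per unit gives 14, 10, 0, 12, 4, -4; average 6.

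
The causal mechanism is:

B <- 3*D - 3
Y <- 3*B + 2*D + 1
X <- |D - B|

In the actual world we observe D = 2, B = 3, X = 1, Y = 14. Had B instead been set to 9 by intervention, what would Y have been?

Under do(B=9), the mechanism B <- 3*D - 3 is discarded; B is fixed at 9.
Y = 3*B + 2*D + 1  [with B=9, D=2]  = 32

32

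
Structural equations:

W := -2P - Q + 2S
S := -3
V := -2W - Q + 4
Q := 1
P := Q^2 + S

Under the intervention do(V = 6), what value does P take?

-2

do(V=6) replaces the equation V := -2W - Q + 4 with the constant V = 6.
P is not downstream of the intervention, so its value is determined by the original equations.
P = Q^2 + S  [with Q=1, S=-3]  = -2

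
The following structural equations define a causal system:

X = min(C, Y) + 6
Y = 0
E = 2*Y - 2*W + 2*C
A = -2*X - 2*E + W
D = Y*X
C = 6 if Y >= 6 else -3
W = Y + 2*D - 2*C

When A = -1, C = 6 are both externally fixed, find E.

Under do(A = -1, C = 6), each intervened variable's structural equation is replaced by its fixed value.
X = min(C, Y) + 6  [with C=6, Y=0]  = 6
D = Y*X  [with Y=0, X=6]  = 0
W = Y + 2*D - 2*C  [with Y=0, D=0, C=6]  = -12
E = 2*Y - 2*W + 2*C  [with Y=0, W=-12, C=6]  = 36

36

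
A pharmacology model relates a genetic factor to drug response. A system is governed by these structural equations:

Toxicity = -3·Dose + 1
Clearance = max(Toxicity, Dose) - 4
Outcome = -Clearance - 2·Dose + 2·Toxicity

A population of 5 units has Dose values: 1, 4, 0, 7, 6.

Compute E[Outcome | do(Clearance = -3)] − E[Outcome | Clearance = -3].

do(Clearance=-3) breaks Clearance's dependence on Dose. With Clearance=-3 fixed, Outcome across the units is -3, -27, 5, -51, -43, mean -23.8.
E[Outcome|Clearance=-3] averages over only the 2 units with Clearance=-3 (Dose = 1, 0): Outcome = -3, 5, mean 1.
Difference = -23.8 − 1 = -24.8.

-24.8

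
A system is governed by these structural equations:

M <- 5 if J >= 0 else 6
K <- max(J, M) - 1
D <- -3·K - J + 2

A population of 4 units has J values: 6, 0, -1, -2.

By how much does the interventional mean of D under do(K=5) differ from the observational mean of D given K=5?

do(K=5) breaks K's dependence on J. With K=5 fixed, D across the units is -19, -13, -12, -11, mean -13.75.
Observing K=5 restricts to units where K's equation naturally yields 5: J ∈ {6, -1, -2}. In that subpopulation D = -19, -12, -11, mean -14.
Difference = -13.75 − (-14) = 0.25.

0.25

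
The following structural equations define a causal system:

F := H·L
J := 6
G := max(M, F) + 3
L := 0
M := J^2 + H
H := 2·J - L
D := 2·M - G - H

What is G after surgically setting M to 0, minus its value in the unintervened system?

The intervention breaks the incoming arrows to M: M := J^2 + H no longer applies, and M = 0.
H = 2·J - L  [with J=6, L=0]  = 12
F = H·L  [with H=12, L=0]  = 0
G = max(M, F) + 3  [with M=0, F=0]  = 3
Without intervention: H = 2·J - L  [with J=6, L=0]  = 12; F = H·L  [with H=12, L=0]  = 0; M = J^2 + H  [with J=6, H=12]  = 48; G = max(M, F) + 3  [with M=48, F=0]  = 51.
Change = 3 − 51 = -48.

-48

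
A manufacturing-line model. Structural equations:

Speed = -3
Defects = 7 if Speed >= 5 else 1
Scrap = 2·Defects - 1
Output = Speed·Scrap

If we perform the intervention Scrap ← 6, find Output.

-18

The intervention breaks the incoming arrows to Scrap: Scrap = 2·Defects - 1 no longer applies, and Scrap = 6.
Output = Speed·Scrap  [with Speed=-3, Scrap=6]  = -18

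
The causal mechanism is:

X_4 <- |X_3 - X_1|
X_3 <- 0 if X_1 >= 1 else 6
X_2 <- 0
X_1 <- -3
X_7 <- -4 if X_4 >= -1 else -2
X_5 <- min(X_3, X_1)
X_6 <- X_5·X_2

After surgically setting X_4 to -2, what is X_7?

-2

The intervention breaks the incoming arrows to X_4: X_4 <- |X_3 - X_1| no longer applies, and X_4 = -2.
X_7 = -4 if X_4 >= -1 else -2  [with X_4=-2]  = -2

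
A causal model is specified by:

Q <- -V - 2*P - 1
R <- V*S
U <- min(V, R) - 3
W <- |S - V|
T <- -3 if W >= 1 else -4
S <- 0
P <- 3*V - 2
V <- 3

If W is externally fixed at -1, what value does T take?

Intervening sets W = -1 and removes its equation (W <- |S - V|).
T = -3 if W >= 1 else -4  [with W=-1]  = -4

-4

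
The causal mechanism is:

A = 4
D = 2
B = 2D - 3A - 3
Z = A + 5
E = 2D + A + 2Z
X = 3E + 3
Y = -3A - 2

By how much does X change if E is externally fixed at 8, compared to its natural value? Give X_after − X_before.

-54

The intervention breaks the incoming arrows to E: E = 2D + A + 2Z no longer applies, and E = 8.
X = 3E + 3  [with E=8]  = 27
Without intervention: Z = A + 5  [with A=4]  = 9; E = 2D + A + 2Z  [with D=2, A=4, Z=9]  = 26; X = 3E + 3  [with E=26]  = 81.
Change = 27 − 81 = -54.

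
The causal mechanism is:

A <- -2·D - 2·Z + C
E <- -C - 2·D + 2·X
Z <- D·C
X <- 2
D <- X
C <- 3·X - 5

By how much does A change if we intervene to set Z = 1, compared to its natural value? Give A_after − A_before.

Under do(Z=1), the mechanism Z <- D·C is discarded; Z is fixed at 1.
C = 3·X - 5  [with X=2]  = 1
D = X  [with X=2]  = 2
A = -2·D - 2·Z + C  [with D=2, Z=1, C=1]  = -5
Without intervention: C = 3·X - 5  [with X=2]  = 1; D = X  [with X=2]  = 2; Z = D·C  [with D=2, C=1]  = 2; A = -2·D - 2·Z + C  [with D=2, Z=2, C=1]  = -7.
Change = -5 − (-7) = 2.

2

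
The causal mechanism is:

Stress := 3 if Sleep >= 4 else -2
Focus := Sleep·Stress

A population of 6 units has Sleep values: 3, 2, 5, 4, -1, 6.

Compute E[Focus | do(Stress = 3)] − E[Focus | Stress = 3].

The intervention sets Stress=3 in all 6 units regardless of Sleep. Recomputing Focus per unit gives 9, 6, 15, 12, -3, 18; average 9.5.
E[Focus|Stress=3] averages over only the 3 units with Stress=3 (Sleep = 5, 4, 6): Focus = 15, 12, 18, mean 15.
Difference = 9.5 − 15 = -5.5.

-5.5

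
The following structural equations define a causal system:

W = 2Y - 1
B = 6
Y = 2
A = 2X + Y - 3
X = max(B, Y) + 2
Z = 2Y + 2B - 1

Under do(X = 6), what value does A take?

11

The intervention breaks the incoming arrows to X: X = max(B, Y) + 2 no longer applies, and X = 6.
A = 2X + Y - 3  [with X=6, Y=2]  = 11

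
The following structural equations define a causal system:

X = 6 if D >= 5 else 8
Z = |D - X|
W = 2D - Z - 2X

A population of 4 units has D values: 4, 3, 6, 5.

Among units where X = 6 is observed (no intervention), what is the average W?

Conditioning on X=6 selects the 2 unit(s) with D ∈ {6, 5}. Their W values: 0, -3. Mean = -1.5.

-1.5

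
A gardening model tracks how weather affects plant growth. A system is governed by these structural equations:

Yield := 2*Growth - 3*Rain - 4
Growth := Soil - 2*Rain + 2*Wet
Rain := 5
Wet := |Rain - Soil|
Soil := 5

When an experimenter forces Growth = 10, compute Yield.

1

Intervening sets Growth = 10 and removes its equation (Growth := Soil - 2*Rain + 2*Wet).
Yield = 2*Growth - 3*Rain - 4  [with Growth=10, Rain=5]  = 1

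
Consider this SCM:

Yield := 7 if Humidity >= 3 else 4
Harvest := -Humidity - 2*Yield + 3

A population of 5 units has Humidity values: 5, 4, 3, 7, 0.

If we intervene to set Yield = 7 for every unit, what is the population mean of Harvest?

do(Yield=7) breaks Yield's dependence on Humidity. With Yield=7 fixed, Harvest across the units is -16, -15, -14, -18, -11, mean -14.8.

-14.8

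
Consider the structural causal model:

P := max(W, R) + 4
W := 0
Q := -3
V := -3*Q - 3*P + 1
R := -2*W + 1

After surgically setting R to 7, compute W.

Under do(R=7), the mechanism R := -2*W + 1 is discarded; R is fixed at 7.
Since W is not a descendant of the intervened variable, it is unaffected.

0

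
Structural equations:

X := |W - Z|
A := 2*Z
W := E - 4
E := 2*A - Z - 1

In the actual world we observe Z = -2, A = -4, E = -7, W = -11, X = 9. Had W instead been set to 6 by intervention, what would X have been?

Intervening sets W = 6 and removes its equation (W := E - 4).
X = |W - Z|  [with W=6, Z=-2]  = 8

8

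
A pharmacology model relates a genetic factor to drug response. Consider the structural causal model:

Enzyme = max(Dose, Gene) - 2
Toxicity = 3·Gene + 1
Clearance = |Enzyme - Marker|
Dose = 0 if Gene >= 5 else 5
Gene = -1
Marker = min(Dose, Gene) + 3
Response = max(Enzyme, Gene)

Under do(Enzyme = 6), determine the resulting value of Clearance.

The intervention breaks the incoming arrows to Enzyme: Enzyme = max(Dose, Gene) - 2 no longer applies, and Enzyme = 6.
Dose = 0 if Gene >= 5 else 5  [with Gene=-1]  = 5
Marker = min(Dose, Gene) + 3  [with Dose=5, Gene=-1]  = 2
Clearance = |Enzyme - Marker|  [with Enzyme=6, Marker=2]  = 4

4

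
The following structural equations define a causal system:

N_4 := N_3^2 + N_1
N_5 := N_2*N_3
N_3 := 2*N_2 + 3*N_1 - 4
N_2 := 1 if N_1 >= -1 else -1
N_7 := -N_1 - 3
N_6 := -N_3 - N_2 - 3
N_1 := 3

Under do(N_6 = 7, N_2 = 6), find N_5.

102

The joint intervention fixes N_6 = 7, N_2 = 6, removing each variable's own equation.
N_3 = 2*N_2 + 3*N_1 - 4  [with N_2=6, N_1=3]  = 17
N_5 = N_2*N_3  [with N_2=6, N_3=17]  = 102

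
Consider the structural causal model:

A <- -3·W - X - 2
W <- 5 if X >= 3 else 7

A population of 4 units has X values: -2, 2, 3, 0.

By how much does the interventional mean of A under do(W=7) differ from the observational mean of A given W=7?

-0.75

do(W=7) breaks W's dependence on X. With W=7 fixed, A across the units is -21, -25, -26, -23, mean -23.75.
E[A|W=7] averages over only the 3 units with W=7 (X = -2, 2, 0): A = -21, -25, -23, mean -23.
Difference = -23.75 − (-23) = -0.75.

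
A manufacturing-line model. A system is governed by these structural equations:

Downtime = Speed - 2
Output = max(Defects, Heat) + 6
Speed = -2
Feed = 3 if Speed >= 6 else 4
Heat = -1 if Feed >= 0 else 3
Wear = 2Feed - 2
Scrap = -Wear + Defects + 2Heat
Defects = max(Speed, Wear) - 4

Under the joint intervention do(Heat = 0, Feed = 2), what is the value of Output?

6

The joint intervention fixes Heat = 0, Feed = 2, removing each variable's own equation.
Wear = 2Feed - 2  [with Feed=2]  = 2
Defects = max(Speed, Wear) - 4  [with Speed=-2, Wear=2]  = -2
Output = max(Defects, Heat) + 6  [with Defects=-2, Heat=0]  = 6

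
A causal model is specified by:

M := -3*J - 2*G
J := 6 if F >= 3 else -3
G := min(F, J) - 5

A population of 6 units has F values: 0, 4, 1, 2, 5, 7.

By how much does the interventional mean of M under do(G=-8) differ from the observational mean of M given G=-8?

Under do(G=-8), G's equation is replaced by G=-8 for every unit. Per-unit M: 25, -2, 25, 25, -2, -2. Mean = 11.5.
Conditioning on G=-8 selects the 3 unit(s) with F ∈ {0, 1, 2}. Their M values: 25, 25, 25. Mean = 25.
Difference = 11.5 − 25 = -13.5.

-13.5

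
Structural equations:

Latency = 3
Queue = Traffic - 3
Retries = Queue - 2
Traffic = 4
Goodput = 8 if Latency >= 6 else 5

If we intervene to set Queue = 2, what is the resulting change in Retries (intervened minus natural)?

The intervention breaks the incoming arrows to Queue: Queue = Traffic - 3 no longer applies, and Queue = 2.
Retries = Queue - 2  [with Queue=2]  = 0
Without intervention: Queue = Traffic - 3  [with Traffic=4]  = 1; Retries = Queue - 2  [with Queue=1]  = -1.
Change = 0 − (-1) = 1.

1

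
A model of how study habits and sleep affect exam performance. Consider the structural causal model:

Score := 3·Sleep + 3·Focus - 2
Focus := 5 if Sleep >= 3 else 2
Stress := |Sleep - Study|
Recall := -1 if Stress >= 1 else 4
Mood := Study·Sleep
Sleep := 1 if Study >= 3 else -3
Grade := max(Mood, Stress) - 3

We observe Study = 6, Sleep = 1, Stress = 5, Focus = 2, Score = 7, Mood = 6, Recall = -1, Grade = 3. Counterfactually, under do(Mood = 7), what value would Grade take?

Intervening sets Mood = 7 and removes its equation (Mood := Study·Sleep).
Sleep = 1 if Study >= 3 else -3  [with Study=6]  = 1
Stress = |Sleep - Study|  [with Sleep=1, Study=6]  = 5
Grade = max(Mood, Stress) - 3  [with Mood=7, Stress=5]  = 4

4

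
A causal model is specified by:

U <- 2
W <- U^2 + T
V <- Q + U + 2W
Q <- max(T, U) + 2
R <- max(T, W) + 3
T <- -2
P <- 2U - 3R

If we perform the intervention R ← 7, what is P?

-17

Intervening sets R = 7 and removes its equation (R <- max(T, W) + 3).
P = 2U - 3R  [with U=2, R=7]  = -17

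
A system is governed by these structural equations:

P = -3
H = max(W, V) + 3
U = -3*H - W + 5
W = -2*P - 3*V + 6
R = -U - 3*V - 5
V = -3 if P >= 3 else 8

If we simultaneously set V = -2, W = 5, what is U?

-24

Under do(V = -2, W = 5), each intervened variable's structural equation is replaced by its fixed value.
H = max(W, V) + 3  [with W=5, V=-2]  = 8
U = -3*H - W + 5  [with H=8, W=5]  = -24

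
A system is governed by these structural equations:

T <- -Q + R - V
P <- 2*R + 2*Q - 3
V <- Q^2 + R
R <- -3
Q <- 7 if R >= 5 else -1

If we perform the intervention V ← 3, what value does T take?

-5

Intervening sets V = 3 and removes its equation (V <- Q^2 + R).
Q = 7 if R >= 5 else -1  [with R=-3]  = -1
T = -Q + R - V  [with Q=-1, R=-3, V=3]  = -5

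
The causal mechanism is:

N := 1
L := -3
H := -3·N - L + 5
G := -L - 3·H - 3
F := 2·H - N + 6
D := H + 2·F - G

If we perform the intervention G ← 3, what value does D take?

Under do(G=3), the mechanism G := -L - 3·H - 3 is discarded; G is fixed at 3.
H = -3·N - L + 5  [with N=1, L=-3]  = 5
F = 2·H - N + 6  [with H=5, N=1]  = 15
D = H + 2·F - G  [with H=5, F=15, G=3]  = 32

32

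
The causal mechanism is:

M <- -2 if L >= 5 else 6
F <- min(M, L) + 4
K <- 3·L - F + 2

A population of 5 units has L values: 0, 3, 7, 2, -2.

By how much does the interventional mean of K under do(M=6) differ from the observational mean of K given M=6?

2.7

Under do(M=6), M's equation is replaced by M=6 for every unit. Per-unit K: -2, 4, 13, 2, -6. Mean = 2.2.
Conditioning on M=6 selects the 4 unit(s) with L ∈ {0, 3, 2, -2}. Their K values: -2, 4, 2, -6. Mean = -0.5.
Difference = 2.2 − (-0.5) = 2.7.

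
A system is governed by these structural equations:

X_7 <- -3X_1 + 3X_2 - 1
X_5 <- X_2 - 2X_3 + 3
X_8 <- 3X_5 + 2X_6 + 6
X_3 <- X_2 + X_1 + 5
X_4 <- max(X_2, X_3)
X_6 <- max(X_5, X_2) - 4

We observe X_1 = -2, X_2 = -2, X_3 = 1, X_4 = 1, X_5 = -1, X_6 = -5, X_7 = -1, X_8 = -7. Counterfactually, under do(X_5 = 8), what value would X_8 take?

do(X_5=8) replaces the equation X_5 <- X_2 - 2X_3 + 3 with the constant X_5 = 8.
X_6 = max(X_5, X_2) - 4  [with X_5=8, X_2=-2]  = 4
X_8 = 3X_5 + 2X_6 + 6  [with X_5=8, X_6=4]  = 38

38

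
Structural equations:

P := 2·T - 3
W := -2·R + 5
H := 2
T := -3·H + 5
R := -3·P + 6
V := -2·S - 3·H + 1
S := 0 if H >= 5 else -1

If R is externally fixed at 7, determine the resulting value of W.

-9

Intervening sets R = 7 and removes its equation (R := -3·P + 6).
W = -2·R + 5  [with R=7]  = -9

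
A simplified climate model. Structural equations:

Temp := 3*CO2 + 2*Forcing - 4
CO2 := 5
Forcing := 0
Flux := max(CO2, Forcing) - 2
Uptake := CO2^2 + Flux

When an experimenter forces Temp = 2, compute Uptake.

do(Temp=2) replaces the equation Temp := 3*CO2 + 2*Forcing - 4 with the constant Temp = 2.
Uptake is not downstream of the intervention, so its value is determined by the original equations.
Flux = max(CO2, Forcing) - 2  [with CO2=5, Forcing=0]  = 3
Uptake = CO2^2 + Flux  [with CO2=5, Flux=3]  = 28

28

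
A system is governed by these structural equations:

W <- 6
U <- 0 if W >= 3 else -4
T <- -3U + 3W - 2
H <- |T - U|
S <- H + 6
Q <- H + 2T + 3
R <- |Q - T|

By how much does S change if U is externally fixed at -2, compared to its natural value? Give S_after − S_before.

do(U=-2) replaces the equation U <- 0 if W >= 3 else -4 with the constant U = -2.
T = -3U + 3W - 2  [with U=-2, W=6]  = 22
H = |T - U|  [with T=22, U=-2]  = 24
S = H + 6  [with H=24]  = 30
Without intervention: U = 0 if W >= 3 else -4  [with W=6]  = 0; T = -3U + 3W - 2  [with U=0, W=6]  = 16; H = |T - U|  [with T=16, U=0]  = 16; S = H + 6  [with H=16]  = 22.
Change = 30 − 22 = 8.

8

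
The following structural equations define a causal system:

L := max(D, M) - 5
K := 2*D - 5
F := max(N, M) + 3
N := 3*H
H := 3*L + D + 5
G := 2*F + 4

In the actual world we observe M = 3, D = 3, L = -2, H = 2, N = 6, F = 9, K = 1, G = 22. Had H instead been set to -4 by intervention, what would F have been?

6

Under do(H=-4), the mechanism H := 3*L + D + 5 is discarded; H is fixed at -4.
N = 3*H  [with H=-4]  = -12
F = max(N, M) + 3  [with N=-12, M=3]  = 6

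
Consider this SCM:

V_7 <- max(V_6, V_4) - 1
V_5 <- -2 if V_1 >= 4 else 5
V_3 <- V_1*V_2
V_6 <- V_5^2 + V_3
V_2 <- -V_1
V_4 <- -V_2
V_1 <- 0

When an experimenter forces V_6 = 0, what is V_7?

-1

Intervening sets V_6 = 0 and removes its equation (V_6 <- V_5^2 + V_3).
V_2 = -V_1  [with V_1=0]  = 0
V_4 = -V_2  [with V_2=0]  = 0
V_7 = max(V_6, V_4) - 1  [with V_6=0, V_4=0]  = -1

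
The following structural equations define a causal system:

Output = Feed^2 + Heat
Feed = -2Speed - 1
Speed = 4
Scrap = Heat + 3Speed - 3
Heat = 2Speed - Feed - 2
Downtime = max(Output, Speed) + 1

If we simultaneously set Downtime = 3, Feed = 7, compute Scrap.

8

Under do(Downtime = 3, Feed = 7), each intervened variable's structural equation is replaced by its fixed value.
Heat = 2Speed - Feed - 2  [with Speed=4, Feed=7]  = -1
Scrap = Heat + 3Speed - 3  [with Heat=-1, Speed=4]  = 8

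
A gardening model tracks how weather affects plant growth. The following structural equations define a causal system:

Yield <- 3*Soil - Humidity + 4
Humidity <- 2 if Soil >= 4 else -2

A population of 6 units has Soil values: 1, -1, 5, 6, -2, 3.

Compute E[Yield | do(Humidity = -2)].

12

do(Humidity=-2) breaks Humidity's dependence on Soil. With Humidity=-2 fixed, Yield across the units is 9, 3, 21, 24, 0, 15, mean 12.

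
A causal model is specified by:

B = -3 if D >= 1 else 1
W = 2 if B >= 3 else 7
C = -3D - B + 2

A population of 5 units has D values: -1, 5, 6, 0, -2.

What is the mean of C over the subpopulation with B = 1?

4

E[C|B=1] averages over only the 3 units with B=1 (D = -1, 0, -2): C = 4, 1, 7, mean 4.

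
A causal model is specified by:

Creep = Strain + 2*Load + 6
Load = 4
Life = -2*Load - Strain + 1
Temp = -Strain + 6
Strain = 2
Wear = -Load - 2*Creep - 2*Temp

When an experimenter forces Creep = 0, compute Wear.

-12

Intervening sets Creep = 0 and removes its equation (Creep = Strain + 2*Load + 6).
Temp = -Strain + 6  [with Strain=2]  = 4
Wear = -Load - 2*Creep - 2*Temp  [with Load=4, Creep=0, Temp=4]  = -12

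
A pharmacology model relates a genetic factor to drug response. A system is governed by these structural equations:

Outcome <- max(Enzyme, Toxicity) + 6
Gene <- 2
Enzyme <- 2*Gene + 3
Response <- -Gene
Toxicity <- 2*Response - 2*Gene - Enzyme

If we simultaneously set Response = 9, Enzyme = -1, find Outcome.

21

Setting Response = 9, Enzyme = -1 by intervention discards those variables' equations.
Toxicity = 2*Response - 2*Gene - Enzyme  [with Response=9, Gene=2, Enzyme=-1]  = 15
Outcome = max(Enzyme, Toxicity) + 6  [with Enzyme=-1, Toxicity=15]  = 21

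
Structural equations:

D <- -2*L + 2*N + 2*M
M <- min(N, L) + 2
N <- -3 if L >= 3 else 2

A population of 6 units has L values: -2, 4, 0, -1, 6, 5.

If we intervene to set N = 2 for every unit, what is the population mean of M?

2.5

The intervention sets N=2 in all 6 units regardless of L. Recomputing M per unit gives 0, 4, 2, 1, 4, 4; average 2.5.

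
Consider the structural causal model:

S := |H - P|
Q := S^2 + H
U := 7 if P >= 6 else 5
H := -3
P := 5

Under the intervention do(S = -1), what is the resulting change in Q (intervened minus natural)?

-63

Intervening sets S = -1 and removes its equation (S := |H - P|).
Q = S^2 + H  [with S=-1, H=-3]  = -2
Without intervention: S = |H - P|  [with H=-3, P=5]  = 8; Q = S^2 + H  [with S=8, H=-3]  = 61.
Change = -2 − 61 = -63.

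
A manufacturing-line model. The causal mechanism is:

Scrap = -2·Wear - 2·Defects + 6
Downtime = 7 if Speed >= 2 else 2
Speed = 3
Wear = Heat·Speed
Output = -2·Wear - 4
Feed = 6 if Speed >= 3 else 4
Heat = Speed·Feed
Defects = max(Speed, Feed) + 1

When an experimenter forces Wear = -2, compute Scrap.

Under do(Wear=-2), the mechanism Wear = Heat·Speed is discarded; Wear is fixed at -2.
Feed = 6 if Speed >= 3 else 4  [with Speed=3]  = 6
Defects = max(Speed, Feed) + 1  [with Speed=3, Feed=6]  = 7
Scrap = -2·Wear - 2·Defects + 6  [with Wear=-2, Defects=7]  = -4

-4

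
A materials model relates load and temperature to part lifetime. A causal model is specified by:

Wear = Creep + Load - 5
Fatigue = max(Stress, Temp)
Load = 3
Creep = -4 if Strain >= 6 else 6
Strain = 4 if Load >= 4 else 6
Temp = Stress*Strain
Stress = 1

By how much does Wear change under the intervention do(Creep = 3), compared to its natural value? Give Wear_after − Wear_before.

The intervention breaks the incoming arrows to Creep: Creep = -4 if Strain >= 6 else 6 no longer applies, and Creep = 3.
Wear = Creep + Load - 5  [with Creep=3, Load=3]  = 1
Without intervention: Strain = 4 if Load >= 4 else 6  [with Load=3]  = 6; Creep = -4 if Strain >= 6 else 6  [with Strain=6]  = -4; Wear = Creep + Load - 5  [with Creep=-4, Load=3]  = -6.
Change = 1 − (-6) = 7.

7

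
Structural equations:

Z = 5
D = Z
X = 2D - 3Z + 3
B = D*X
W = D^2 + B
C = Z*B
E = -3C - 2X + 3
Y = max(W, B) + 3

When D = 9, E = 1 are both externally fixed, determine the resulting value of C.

Under do(D = 9, E = 1), each intervened variable's structural equation is replaced by its fixed value.
X = 2D - 3Z + 3  [with D=9, Z=5]  = 6
B = D*X  [with D=9, X=6]  = 54
C = Z*B  [with Z=5, B=54]  = 270

270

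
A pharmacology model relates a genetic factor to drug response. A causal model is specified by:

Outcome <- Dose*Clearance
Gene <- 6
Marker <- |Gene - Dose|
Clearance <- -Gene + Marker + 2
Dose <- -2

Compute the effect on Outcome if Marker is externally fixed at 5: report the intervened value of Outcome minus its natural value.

do(Marker=5) replaces the equation Marker <- |Gene - Dose| with the constant Marker = 5.
Clearance = -Gene + Marker + 2  [with Gene=6, Marker=5]  = 1
Outcome = Dose*Clearance  [with Dose=-2, Clearance=1]  = -2
Without intervention: Marker = |Gene - Dose|  [with Gene=6, Dose=-2]  = 8; Clearance = -Gene + Marker + 2  [with Gene=6, Marker=8]  = 4; Outcome = Dose*Clearance  [with Dose=-2, Clearance=4]  = -8.
Change = -2 − (-8) = 6.

6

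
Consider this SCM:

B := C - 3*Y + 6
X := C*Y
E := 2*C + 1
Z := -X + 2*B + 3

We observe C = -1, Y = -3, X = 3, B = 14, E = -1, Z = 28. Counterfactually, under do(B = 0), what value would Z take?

0

Under do(B=0), the mechanism B := C - 3*Y + 6 is discarded; B is fixed at 0.
X = C*Y  [with C=-1, Y=-3]  = 3
Z = -X + 2*B + 3  [with X=3, B=0]  = 0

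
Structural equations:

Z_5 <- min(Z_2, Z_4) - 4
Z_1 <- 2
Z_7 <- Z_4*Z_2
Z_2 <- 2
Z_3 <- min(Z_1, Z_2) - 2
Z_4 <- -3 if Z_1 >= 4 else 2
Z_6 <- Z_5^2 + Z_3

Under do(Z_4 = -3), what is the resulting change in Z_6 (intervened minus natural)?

45

Under do(Z_4=-3), the mechanism Z_4 <- -3 if Z_1 >= 4 else 2 is discarded; Z_4 is fixed at -3.
Z_3 = min(Z_1, Z_2) - 2  [with Z_1=2, Z_2=2]  = 0
Z_5 = min(Z_2, Z_4) - 4  [with Z_2=2, Z_4=-3]  = -7
Z_6 = Z_5^2 + Z_3  [with Z_5=-7, Z_3=0]  = 49
Without intervention: Z_3 = min(Z_1, Z_2) - 2  [with Z_1=2, Z_2=2]  = 0; Z_4 = -3 if Z_1 >= 4 else 2  [with Z_1=2]  = 2; Z_5 = min(Z_2, Z_4) - 4  [with Z_2=2, Z_4=2]  = -2; Z_6 = Z_5^2 + Z_3  [with Z_5=-2, Z_3=0]  = 4.
Change = 49 − 4 = 45.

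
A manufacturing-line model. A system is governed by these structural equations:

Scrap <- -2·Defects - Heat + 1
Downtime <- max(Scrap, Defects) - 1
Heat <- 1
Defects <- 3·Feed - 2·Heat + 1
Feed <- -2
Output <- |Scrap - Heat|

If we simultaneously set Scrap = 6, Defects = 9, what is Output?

5

The joint intervention fixes Scrap = 6, Defects = 9, removing each variable's own equation.
Output = |Scrap - Heat|  [with Scrap=6, Heat=1]  = 5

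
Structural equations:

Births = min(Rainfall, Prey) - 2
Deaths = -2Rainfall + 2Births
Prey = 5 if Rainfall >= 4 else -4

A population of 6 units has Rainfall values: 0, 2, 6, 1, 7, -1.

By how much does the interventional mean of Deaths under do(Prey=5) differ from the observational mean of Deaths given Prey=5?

Every unit gets Prey=5 under the intervention. Deaths values become -4, -4, -6, -4, -8, -4; E[Deaths|do(Prey=5)] = -5.
Conditioning on Prey=5 selects the 2 unit(s) with Rainfall ∈ {6, 7}. Their Deaths values: -6, -8. Mean = -7.
Difference = -5 − (-7) = 2.

2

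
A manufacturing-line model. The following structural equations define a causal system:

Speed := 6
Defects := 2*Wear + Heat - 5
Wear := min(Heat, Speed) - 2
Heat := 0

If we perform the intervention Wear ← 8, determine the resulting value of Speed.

Under do(Wear=8), the mechanism Wear := min(Heat, Speed) - 2 is discarded; Wear is fixed at 8.
Speed is not downstream of the intervention, so its value is determined by the original equations.

6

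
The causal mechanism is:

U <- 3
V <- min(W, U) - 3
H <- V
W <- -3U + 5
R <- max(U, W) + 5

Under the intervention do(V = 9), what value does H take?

Intervening sets V = 9 and removes its equation (V <- min(W, U) - 3).
H = V  [with V=9]  = 9

9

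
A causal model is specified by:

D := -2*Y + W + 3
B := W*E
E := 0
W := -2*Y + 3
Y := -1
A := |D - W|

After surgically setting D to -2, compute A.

7

Under do(D=-2), the mechanism D := -2*Y + W + 3 is discarded; D is fixed at -2.
W = -2*Y + 3  [with Y=-1]  = 5
A = |D - W|  [with D=-2, W=5]  = 7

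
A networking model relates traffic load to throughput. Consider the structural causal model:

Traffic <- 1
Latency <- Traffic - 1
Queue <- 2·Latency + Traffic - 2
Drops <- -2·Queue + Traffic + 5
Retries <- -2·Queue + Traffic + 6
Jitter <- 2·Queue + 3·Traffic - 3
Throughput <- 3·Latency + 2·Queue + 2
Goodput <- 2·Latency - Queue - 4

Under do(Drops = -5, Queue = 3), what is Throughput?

The joint intervention fixes Drops = -5, Queue = 3, removing each variable's own equation.
Latency = Traffic - 1  [with Traffic=1]  = 0
Throughput = 3·Latency + 2·Queue + 2  [with Latency=0, Queue=3]  = 8

8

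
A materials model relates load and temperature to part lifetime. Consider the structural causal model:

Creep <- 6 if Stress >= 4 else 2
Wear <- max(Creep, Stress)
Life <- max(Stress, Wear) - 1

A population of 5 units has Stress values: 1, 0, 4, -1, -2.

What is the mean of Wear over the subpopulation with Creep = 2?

Observing Creep=2 restricts to units where Creep's equation naturally yields 2: Stress ∈ {1, 0, -1, -2}. In that subpopulation Wear = 2, 2, 2, 2, mean 2.

2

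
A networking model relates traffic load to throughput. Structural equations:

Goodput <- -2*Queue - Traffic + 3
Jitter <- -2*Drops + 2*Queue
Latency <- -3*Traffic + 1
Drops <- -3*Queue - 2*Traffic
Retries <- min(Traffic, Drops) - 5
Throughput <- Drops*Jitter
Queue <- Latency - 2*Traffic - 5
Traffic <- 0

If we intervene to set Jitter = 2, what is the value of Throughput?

24

Intervening sets Jitter = 2 and removes its equation (Jitter <- -2*Drops + 2*Queue).
Latency = -3*Traffic + 1  [with Traffic=0]  = 1
Queue = Latency - 2*Traffic - 5  [with Latency=1, Traffic=0]  = -4
Drops = -3*Queue - 2*Traffic  [with Queue=-4, Traffic=0]  = 12
Throughput = Drops*Jitter  [with Drops=12, Jitter=2]  = 24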